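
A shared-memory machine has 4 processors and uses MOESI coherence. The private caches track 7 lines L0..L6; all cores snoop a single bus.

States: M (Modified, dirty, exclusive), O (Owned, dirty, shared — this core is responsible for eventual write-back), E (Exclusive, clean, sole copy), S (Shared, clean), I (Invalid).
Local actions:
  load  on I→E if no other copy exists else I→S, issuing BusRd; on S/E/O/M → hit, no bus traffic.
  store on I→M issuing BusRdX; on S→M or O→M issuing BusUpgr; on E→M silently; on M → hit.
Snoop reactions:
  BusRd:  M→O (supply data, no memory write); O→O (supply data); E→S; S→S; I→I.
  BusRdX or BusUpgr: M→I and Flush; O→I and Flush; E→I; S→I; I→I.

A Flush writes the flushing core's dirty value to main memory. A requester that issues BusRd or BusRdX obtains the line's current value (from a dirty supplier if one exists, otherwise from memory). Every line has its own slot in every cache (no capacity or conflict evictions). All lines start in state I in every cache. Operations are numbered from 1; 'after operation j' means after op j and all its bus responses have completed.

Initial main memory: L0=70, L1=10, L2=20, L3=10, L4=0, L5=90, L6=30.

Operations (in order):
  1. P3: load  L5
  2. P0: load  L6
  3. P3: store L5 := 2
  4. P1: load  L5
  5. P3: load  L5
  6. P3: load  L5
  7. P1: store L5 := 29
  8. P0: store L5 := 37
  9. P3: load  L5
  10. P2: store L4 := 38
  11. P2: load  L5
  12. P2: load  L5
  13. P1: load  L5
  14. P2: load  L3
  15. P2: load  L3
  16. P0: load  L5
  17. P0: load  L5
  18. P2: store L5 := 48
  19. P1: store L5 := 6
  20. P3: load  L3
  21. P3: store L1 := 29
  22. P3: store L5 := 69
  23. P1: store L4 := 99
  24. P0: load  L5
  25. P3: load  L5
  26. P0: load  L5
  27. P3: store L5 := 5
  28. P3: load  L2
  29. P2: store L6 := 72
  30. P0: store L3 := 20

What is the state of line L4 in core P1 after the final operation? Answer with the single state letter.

state = M

step 1: P3: load  L5  ⟶  IIIE  (L5)  txn=BusRd  M[L5]=90
step 2: P0: load  L6  ⟶  EIII  (L6)  txn=BusRd  M[L6]=30
step 3: P3: store L5 := 2  ⟶  IIIM  (L5)  txn=∅  M[L5]=90
step 4: P1: load  L5  ⟶  ISIO  (L5)  txn=BusRd  M[L5]=90
step 5: P3: load  L5  ⟶  ISIO  (L5)  txn=∅  M[L5]=90
step 6: P3: load  L5  ⟶  ISIO  (L5)  txn=∅  M[L5]=90
step 7: P1: store L5 := 29  ⟶  IMII  (L5)  txn=BusUpgr+Flush  M[L5]=2
step 8: P0: store L5 := 37  ⟶  MIII  (L5)  txn=BusRdX+Flush  M[L5]=29
step 9: P3: load  L5  ⟶  OIIS  (L5)  txn=BusRd  M[L5]=29
step 10: P2: store L4 := 38  ⟶  IIMI  (L4)  txn=BusRdX  M[L4]=0
step 11: P2: load  L5  ⟶  OISS  (L5)  txn=BusRd  M[L5]=29
step 12: P2: load  L5  ⟶  OISS  (L5)  txn=∅  M[L5]=29
step 13: P1: load  L5  ⟶  OSSS  (L5)  txn=BusRd  M[L5]=29
step 14: P2: load  L3  ⟶  IIEI  (L3)  txn=BusRd  M[L3]=10
step 15: P2: load  L3  ⟶  IIEI  (L3)  txn=∅  M[L3]=10
step 16: P0: load  L5  ⟶  OSSS  (L5)  txn=∅  M[L5]=29
step 17: P0: load  L5  ⟶  OSSS  (L5)  txn=∅  M[L5]=29
step 18: P2: store L5 := 48  ⟶  IIMI  (L5)  txn=BusUpgr+Flush  M[L5]=37
step 19: P1: store L5 := 6  ⟶  IMII  (L5)  txn=BusRdX+Flush  M[L5]=48
step 20: P3: load  L3  ⟶  IISS  (L3)  txn=BusRd  M[L3]=10
step 21: P3: store L1 := 29  ⟶  IIIM  (L1)  txn=BusRdX  M[L1]=10
step 22: P3: store L5 := 69  ⟶  IIIM  (L5)  txn=BusRdX+Flush  M[L5]=6
step 23: P1: store L4 := 99  ⟶  IMII  (L4)  txn=BusRdX+Flush  M[L4]=38
step 24: P0: load  L5  ⟶  SIIO  (L5)  txn=BusRd  M[L5]=6
step 25: P3: load  L5  ⟶  SIIO  (L5)  txn=∅  M[L5]=6
step 26: P0: load  L5  ⟶  SIIO  (L5)  txn=∅  M[L5]=6
step 27: P3: store L5 := 5  ⟶  IIIM  (L5)  txn=BusUpgr  M[L5]=6
step 28: P3: load  L2  ⟶  IIIE  (L2)  txn=BusRd  M[L2]=20
step 29: P2: store L6 := 72  ⟶  IIMI  (L6)  txn=BusRdX  M[L6]=30
step 30: P0: store L3 := 20  ⟶  MIII  (L3)  txn=BusRdX  M[L3]=10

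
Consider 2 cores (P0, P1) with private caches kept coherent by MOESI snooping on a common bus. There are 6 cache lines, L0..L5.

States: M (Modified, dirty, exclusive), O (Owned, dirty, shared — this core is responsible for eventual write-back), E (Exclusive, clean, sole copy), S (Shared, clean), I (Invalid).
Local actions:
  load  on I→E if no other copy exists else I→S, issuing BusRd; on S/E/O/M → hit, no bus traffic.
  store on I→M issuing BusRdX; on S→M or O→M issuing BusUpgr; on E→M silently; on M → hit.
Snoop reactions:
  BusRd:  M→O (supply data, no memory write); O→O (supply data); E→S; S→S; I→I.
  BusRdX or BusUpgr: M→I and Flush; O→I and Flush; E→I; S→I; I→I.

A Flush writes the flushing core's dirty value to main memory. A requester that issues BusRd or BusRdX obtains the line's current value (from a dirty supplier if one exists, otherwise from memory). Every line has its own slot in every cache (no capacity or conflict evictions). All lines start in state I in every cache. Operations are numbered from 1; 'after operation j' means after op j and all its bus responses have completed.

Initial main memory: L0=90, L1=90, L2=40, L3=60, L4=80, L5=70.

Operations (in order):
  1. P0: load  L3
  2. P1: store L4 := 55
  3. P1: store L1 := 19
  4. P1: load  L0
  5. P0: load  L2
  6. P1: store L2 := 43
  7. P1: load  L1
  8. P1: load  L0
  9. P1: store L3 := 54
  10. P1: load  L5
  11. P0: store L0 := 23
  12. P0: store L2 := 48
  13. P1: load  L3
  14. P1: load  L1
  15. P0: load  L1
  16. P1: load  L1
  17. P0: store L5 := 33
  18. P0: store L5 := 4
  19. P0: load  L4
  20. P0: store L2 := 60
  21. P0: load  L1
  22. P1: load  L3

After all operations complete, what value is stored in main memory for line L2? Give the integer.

  op1 P0: load  L3 → E/I on L3; bus BusRd; mem=60
  op2 P1: store L4 := 55 → I/M on L4; bus BusRdX; mem=80
  op3 P1: store L1 := 19 → I/M on L1; bus BusRdX; mem=90
  op4 P1: load  L0 → I/E on L0; bus BusRd; mem=90
  op5 P0: load  L2 → E/I on L2; bus BusRd; mem=40
  op6 P1: store L2 := 43 → I/M on L2; bus BusRdX; mem=40
  op7 P1: load  L1 → I/M on L1; bus (none); mem=90
  op8 P1: load  L0 → I/E on L0; bus (none); mem=90
  op9 P1: store L3 := 54 → I/M on L3; bus BusRdX; mem=60
  op10 P1: load  L5 → I/E on L5; bus BusRd; mem=70
  op11 P0: store L0 := 23 → M/I on L0; bus BusRdX; mem=90
  op12 P0: store L2 := 48 → M/I on L2; bus BusRdX Flush; mem=43
  op13 P1: load  L3 → I/M on L3; bus (none); mem=60
  op14 P1: load  L1 → I/M on L1; bus (none); mem=90
  op15 P0: load  L1 → S/O on L1; bus BusRd; mem=90
  op16 P1: load  L1 → S/O on L1; bus (none); mem=90
  op17 P0: store L5 := 33 → M/I on L5; bus BusRdX; mem=70
  op18 P0: store L5 := 4 → M/I on L5; bus (none); mem=70
  op19 P0: load  L4 → S/O on L4; bus BusRd; mem=80
  op20 P0: store L2 := 60 → M/I on L2; bus (none); mem=43
  op21 P0: load  L1 → S/O on L1; bus (none); mem=90
  op22 P1: load  L3 → I/M on L3; bus (none); mem=60

memory[L2] = 43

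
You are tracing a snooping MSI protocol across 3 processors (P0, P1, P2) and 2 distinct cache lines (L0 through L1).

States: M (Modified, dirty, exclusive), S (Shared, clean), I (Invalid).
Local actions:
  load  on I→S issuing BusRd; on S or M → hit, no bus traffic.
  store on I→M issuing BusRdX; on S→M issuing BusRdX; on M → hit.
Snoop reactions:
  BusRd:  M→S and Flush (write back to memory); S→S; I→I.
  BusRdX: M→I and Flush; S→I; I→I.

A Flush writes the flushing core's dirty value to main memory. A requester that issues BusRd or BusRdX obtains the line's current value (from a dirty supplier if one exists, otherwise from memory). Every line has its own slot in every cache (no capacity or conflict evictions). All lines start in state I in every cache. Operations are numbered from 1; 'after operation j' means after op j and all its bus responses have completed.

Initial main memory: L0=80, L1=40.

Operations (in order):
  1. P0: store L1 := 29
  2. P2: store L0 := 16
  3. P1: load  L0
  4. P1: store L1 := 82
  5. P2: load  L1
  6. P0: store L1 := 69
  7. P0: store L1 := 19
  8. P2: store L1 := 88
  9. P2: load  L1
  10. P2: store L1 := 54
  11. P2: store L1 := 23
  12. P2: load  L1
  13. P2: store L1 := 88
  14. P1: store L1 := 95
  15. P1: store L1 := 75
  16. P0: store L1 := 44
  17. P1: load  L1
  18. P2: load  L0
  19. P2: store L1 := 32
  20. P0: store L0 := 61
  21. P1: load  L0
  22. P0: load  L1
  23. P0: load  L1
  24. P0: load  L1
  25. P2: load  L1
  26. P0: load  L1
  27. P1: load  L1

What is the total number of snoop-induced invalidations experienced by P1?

  op1 P0: store L1 := 29 → M/I/I on L1; bus BusRdX; mem=40
  op2 P2: store L0 := 16 → I/I/M on L0; bus BusRdX; mem=80
  op3 P1: load  L0 → I/S/S on L0; bus BusRd Flush; mem=16
  op4 P1: store L1 := 82 → I/M/I on L1; bus BusRdX Flush; mem=29
  op5 P2: load  L1 → I/S/S on L1; bus BusRd Flush; mem=82
  op6 P0: store L1 := 69 → M/I/I on L1; bus BusRdX; mem=82
  op7 P0: store L1 := 19 → M/I/I on L1; bus (none); mem=82
  op8 P2: store L1 := 88 → I/I/M on L1; bus BusRdX Flush; mem=19
  op9 P2: load  L1 → I/I/M on L1; bus (none); mem=19
  op10 P2: store L1 := 54 → I/I/M on L1; bus (none); mem=19
  op11 P2: store L1 := 23 → I/I/M on L1; bus (none); mem=19
  op12 P2: load  L1 → I/I/M on L1; bus (none); mem=19
  op13 P2: store L1 := 88 → I/I/M on L1; bus (none); mem=19
  op14 P1: store L1 := 95 → I/M/I on L1; bus BusRdX Flush; mem=88
  op15 P1: store L1 := 75 → I/M/I on L1; bus (none); mem=88
  op16 P0: store L1 := 44 → M/I/I on L1; bus BusRdX Flush; mem=75
  op17 P1: load  L1 → S/S/I on L1; bus BusRd Flush; mem=44
  op18 P2: load  L0 → I/S/S on L0; bus (none); mem=16
  op19 P2: store L1 := 32 → I/I/M on L1; bus BusRdX; mem=44
  op20 P0: store L0 := 61 → M/I/I on L0; bus BusRdX; mem=16
  op21 P1: load  L0 → S/S/I on L0; bus BusRd Flush; mem=61
  op22 P0: load  L1 → S/I/S on L1; bus BusRd Flush; mem=32
  op23 P0: load  L1 → S/I/S on L1; bus (none); mem=32
  op24 P0: load  L1 → S/I/S on L1; bus (none); mem=32
  op25 P2: load  L1 → S/I/S on L1; bus (none); mem=32
  op26 P0: load  L1 → S/I/S on L1; bus (none); mem=32
  op27 P1: load  L1 → S/S/S on L1; bus BusRd; mem=32

invalidations = 4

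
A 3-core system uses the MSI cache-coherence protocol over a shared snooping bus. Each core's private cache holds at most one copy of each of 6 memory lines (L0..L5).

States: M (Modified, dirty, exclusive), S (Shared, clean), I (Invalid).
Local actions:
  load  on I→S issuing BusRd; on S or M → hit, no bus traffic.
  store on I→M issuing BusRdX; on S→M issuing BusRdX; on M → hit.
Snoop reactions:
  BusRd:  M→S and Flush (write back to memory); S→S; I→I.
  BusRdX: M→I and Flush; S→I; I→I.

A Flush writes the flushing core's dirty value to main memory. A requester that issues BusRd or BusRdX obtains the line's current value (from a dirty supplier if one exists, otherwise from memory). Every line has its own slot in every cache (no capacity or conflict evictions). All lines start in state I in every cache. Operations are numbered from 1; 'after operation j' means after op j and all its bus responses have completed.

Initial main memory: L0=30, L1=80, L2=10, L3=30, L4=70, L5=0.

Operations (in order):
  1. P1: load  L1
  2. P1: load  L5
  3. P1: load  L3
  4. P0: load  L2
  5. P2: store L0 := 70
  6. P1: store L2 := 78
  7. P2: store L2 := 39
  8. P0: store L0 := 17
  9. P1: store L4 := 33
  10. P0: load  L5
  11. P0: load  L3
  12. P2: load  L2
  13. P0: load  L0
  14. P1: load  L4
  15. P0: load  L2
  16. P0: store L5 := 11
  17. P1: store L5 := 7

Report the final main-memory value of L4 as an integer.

memory[L4] = 70

  op1 P1: load  L1 → I/S/I on L1; bus BusRd; mem=80
  op2 P1: load  L5 → I/S/I on L5; bus BusRd; mem=0
  op3 P1: load  L3 → I/S/I on L3; bus BusRd; mem=30
  op4 P0: load  L2 → S/I/I on L2; bus BusRd; mem=10
  op5 P2: store L0 := 70 → I/I/M on L0; bus BusRdX; mem=30
  op6 P1: store L2 := 78 → I/M/I on L2; bus BusRdX; mem=10
  op7 P2: store L2 := 39 → I/I/M on L2; bus BusRdX Flush; mem=78
  op8 P0: store L0 := 17 → M/I/I on L0; bus BusRdX Flush; mem=70
  op9 P1: store L4 := 33 → I/M/I on L4; bus BusRdX; mem=70
  op10 P0: load  L5 → S/S/I on L5; bus BusRd; mem=0
  op11 P0: load  L3 → S/S/I on L3; bus BusRd; mem=30
  op12 P2: load  L2 → I/I/M on L2; bus (none); mem=78
  op13 P0: load  L0 → M/I/I on L0; bus (none); mem=70
  op14 P1: load  L4 → I/M/I on L4; bus (none); mem=70
  op15 P0: load  L2 → S/I/S on L2; bus BusRd Flush; mem=39
  op16 P0: store L5 := 11 → M/I/I on L5; bus BusRdX; mem=0
  op17 P1: store L5 := 7 → I/M/I on L5; bus BusRdX Flush; mem=11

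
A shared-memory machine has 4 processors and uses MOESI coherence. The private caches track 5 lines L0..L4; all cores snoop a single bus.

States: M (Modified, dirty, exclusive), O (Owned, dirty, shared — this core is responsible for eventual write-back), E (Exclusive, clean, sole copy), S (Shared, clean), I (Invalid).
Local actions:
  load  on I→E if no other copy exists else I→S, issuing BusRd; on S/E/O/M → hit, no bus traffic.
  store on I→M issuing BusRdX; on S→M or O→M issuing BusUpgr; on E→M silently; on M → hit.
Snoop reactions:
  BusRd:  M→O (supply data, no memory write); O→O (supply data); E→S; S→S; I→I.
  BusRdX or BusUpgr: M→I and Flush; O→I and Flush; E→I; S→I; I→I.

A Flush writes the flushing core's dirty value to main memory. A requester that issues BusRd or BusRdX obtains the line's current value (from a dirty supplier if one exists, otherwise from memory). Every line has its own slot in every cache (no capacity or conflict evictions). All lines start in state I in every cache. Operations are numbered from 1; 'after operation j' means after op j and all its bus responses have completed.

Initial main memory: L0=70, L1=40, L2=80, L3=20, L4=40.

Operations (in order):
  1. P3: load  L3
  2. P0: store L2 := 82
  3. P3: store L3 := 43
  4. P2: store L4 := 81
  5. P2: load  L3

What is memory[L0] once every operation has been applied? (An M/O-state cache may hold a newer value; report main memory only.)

memory[L0] = 70

[1] P3: load  L3 | P0:I, P1:I, P2:I, P3:E(20) | bus: BusRd
[2] P0: store L2 := 82 | P0:M(82), P1:I, P2:I, P3:I | bus: BusRdX
[3] P3: store L3 := 43 | P0:I, P1:I, P2:I, P3:M(43) | bus: none
[4] P2: store L4 := 81 | P0:I, P1:I, P2:M(81), P3:I | bus: BusRdX
[5] P2: load  L3 | P0:I, P1:I, P2:S(43), P3:O(43) | bus: BusRd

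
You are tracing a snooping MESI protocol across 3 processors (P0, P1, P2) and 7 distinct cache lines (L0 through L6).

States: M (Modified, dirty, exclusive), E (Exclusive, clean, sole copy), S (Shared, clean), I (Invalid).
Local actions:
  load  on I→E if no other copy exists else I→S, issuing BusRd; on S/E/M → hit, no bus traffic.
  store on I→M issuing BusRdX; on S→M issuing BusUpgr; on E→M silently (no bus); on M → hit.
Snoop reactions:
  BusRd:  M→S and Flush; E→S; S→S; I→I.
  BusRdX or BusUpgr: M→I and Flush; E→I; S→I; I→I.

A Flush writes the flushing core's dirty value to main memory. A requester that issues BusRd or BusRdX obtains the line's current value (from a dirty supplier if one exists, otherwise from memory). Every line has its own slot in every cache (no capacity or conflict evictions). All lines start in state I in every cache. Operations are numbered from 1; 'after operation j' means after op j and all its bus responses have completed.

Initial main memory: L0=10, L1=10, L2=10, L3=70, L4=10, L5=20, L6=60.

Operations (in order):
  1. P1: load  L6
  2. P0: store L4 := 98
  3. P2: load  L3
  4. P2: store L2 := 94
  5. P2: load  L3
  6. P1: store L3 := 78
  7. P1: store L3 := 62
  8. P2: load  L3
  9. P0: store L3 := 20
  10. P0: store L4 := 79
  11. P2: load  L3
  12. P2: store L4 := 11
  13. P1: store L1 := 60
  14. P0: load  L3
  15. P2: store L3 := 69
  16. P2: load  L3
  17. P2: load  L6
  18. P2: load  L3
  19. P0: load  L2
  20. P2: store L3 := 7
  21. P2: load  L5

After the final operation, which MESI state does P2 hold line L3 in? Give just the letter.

state = M

  op1 P1: load  L6 → I/E/I on L6; bus BusRd; mem=60
  op2 P0: store L4 := 98 → M/I/I on L4; bus BusRdX; mem=10
  op3 P2: load  L3 → I/I/E on L3; bus BusRd; mem=70
  op4 P2: store L2 := 94 → I/I/M on L2; bus BusRdX; mem=10
  op5 P2: load  L3 → I/I/E on L3; bus (none); mem=70
  op6 P1: store L3 := 78 → I/M/I on L3; bus BusRdX; mem=70
  op7 P1: store L3 := 62 → I/M/I on L3; bus (none); mem=70
  op8 P2: load  L3 → I/S/S on L3; bus BusRd Flush; mem=62
  op9 P0: store L3 := 20 → M/I/I on L3; bus BusRdX; mem=62
  op10 P0: store L4 := 79 → M/I/I on L4; bus (none); mem=10
  op11 P2: load  L3 → S/I/S on L3; bus BusRd Flush; mem=20
  op12 P2: store L4 := 11 → I/I/M on L4; bus BusRdX Flush; mem=79
  op13 P1: store L1 := 60 → I/M/I on L1; bus BusRdX; mem=10
  op14 P0: load  L3 → S/I/S on L3; bus (none); mem=20
  op15 P2: store L3 := 69 → I/I/M on L3; bus BusUpgr; mem=20
  op16 P2: load  L3 → I/I/M on L3; bus (none); mem=20
  op17 P2: load  L6 → I/S/S on L6; bus BusRd; mem=60
  op18 P2: load  L3 → I/I/M on L3; bus (none); mem=20
  op19 P0: load  L2 → S/I/S on L2; bus BusRd Flush; mem=94
  op20 P2: store L3 := 7 → I/I/M on L3; bus (none); mem=20
  op21 P2: load  L5 → I/I/E on L5; bus BusRd; mem=20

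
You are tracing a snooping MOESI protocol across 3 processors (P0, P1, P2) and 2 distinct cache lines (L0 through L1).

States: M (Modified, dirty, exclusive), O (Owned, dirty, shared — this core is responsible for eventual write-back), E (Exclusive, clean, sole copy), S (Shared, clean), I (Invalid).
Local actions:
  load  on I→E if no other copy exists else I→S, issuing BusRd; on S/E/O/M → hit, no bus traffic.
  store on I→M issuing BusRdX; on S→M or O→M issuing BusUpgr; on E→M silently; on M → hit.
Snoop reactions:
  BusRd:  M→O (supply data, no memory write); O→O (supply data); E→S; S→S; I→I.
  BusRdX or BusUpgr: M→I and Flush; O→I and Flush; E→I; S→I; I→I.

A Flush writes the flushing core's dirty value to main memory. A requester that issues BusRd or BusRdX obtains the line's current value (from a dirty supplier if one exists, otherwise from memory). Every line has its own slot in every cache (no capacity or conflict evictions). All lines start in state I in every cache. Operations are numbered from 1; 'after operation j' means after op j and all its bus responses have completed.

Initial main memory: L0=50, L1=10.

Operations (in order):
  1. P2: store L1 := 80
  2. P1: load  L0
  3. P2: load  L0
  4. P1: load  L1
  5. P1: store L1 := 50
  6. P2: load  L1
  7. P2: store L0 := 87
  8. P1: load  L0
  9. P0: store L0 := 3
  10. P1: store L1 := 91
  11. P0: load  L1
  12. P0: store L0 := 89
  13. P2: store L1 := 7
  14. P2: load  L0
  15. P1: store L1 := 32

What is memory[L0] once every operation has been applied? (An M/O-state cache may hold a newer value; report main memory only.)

memory[L0] = 87

1. P2: store L1 := 80  bus=[BusRdX]  L1: P0=I P1=I P2=M  mem[L1]=10
2. P1: load  L0  bus=[BusRd]  L0: P0=I P1=E P2=I  mem[L0]=50
3. P2: load  L0  bus=[BusRd]  L0: P0=I P1=S P2=S  mem[L0]=50
4. P1: load  L1  bus=[BusRd]  L1: P0=I P1=S P2=O  mem[L1]=10
5. P1: store L1 := 50  bus=[BusUpgr,Flush]  L1: P0=I P1=M P2=I  mem[L1]=80
6. P2: load  L1  bus=[BusRd]  L1: P0=I P1=O P2=S  mem[L1]=80
7. P2: store L0 := 87  bus=[BusUpgr]  L0: P0=I P1=I P2=M  mem[L0]=50
8. P1: load  L0  bus=[BusRd]  L0: P0=I P1=S P2=O  mem[L0]=50
9. P0: store L0 := 3  bus=[BusRdX,Flush]  L0: P0=M P1=I P2=I  mem[L0]=87
10. P1: store L1 := 91  bus=[BusUpgr]  L1: P0=I P1=M P2=I  mem[L1]=80
11. P0: load  L1  bus=[BusRd]  L1: P0=S P1=O P2=I  mem[L1]=80
12. P0: store L0 := 89  bus=[-]  L0: P0=M P1=I P2=I  mem[L0]=87
13. P2: store L1 := 7  bus=[BusRdX,Flush]  L1: P0=I P1=I P2=M  mem[L1]=91
14. P2: load  L0  bus=[BusRd]  L0: P0=O P1=I P2=S  mem[L0]=87
15. P1: store L1 := 32  bus=[BusRdX,Flush]  L1: P0=I P1=M P2=I  mem[L1]=7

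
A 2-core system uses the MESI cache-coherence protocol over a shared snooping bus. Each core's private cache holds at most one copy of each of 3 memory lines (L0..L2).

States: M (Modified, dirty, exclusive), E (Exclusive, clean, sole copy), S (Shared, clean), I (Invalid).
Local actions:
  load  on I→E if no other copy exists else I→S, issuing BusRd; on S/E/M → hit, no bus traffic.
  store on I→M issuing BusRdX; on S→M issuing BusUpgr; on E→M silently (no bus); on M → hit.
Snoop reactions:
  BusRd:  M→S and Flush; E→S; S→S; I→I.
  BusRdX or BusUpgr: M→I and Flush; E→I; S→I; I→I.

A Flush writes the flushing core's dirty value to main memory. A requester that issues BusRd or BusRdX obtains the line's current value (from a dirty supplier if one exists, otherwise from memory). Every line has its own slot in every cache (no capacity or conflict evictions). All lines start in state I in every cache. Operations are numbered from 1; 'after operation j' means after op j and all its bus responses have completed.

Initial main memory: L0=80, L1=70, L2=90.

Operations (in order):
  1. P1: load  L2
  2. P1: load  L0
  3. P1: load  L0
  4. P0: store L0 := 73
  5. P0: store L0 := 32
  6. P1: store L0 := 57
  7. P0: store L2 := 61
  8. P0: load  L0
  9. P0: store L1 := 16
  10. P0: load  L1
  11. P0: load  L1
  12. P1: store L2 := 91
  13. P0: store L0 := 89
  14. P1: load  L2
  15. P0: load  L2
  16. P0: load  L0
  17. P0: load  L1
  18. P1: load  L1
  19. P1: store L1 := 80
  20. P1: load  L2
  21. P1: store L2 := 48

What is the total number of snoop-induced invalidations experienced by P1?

[1] P1: load  L2 | P0:I, P1:E(90) | bus: BusRd
[2] P1: load  L0 | P0:I, P1:E(80) | bus: BusRd
[3] P1: load  L0 | P0:I, P1:E(80) | bus: none
[4] P0: store L0 := 73 | P0:M(73), P1:I | bus: BusRdX
[5] P0: store L0 := 32 | P0:M(32), P1:I | bus: none
[6] P1: store L0 := 57 | P0:I, P1:M(57) | bus: BusRdX,Flush
[7] P0: store L2 := 61 | P0:M(61), P1:I | bus: BusRdX
[8] P0: load  L0 | P0:S(57), P1:S(57) | bus: BusRd,Flush
[9] P0: store L1 := 16 | P0:M(16), P1:I | bus: BusRdX
[10] P0: load  L1 | P0:M(16), P1:I | bus: none
[11] P0: load  L1 | P0:M(16), P1:I | bus: none
[12] P1: store L2 := 91 | P0:I, P1:M(91) | bus: BusRdX,Flush
[13] P0: store L0 := 89 | P0:M(89), P1:I | bus: BusUpgr
[14] P1: load  L2 | P0:I, P1:M(91) | bus: none
[15] P0: load  L2 | P0:S(91), P1:S(91) | bus: BusRd,Flush
[16] P0: load  L0 | P0:M(89), P1:I | bus: none
[17] P0: load  L1 | P0:M(16), P1:I | bus: none
[18] P1: load  L1 | P0:S(16), P1:S(16) | bus: BusRd,Flush
[19] P1: store L1 := 80 | P0:I, P1:M(80) | bus: BusUpgr
[20] P1: load  L2 | P0:S(91), P1:S(91) | bus: none
[21] P1: store L2 := 48 | P0:I, P1:M(48) | bus: BusUpgr

invalidations = 3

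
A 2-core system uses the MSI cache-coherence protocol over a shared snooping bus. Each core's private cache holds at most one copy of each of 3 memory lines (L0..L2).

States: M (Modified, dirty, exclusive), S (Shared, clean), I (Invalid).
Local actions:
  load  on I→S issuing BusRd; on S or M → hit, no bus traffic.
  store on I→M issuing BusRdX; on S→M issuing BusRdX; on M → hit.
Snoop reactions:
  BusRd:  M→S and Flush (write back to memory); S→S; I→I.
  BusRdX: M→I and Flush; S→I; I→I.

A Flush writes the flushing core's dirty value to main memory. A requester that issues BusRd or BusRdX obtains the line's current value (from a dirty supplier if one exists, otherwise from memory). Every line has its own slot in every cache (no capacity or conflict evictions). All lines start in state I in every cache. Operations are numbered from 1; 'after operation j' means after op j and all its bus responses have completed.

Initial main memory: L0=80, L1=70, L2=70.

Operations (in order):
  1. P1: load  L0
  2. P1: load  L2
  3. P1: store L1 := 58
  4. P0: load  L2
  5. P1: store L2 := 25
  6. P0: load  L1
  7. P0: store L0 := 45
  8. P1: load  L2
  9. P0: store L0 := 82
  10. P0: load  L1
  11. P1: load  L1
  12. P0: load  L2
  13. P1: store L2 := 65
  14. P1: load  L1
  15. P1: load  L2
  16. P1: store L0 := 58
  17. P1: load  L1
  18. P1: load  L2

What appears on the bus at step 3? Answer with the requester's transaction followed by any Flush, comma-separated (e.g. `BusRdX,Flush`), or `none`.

bus = BusRdX

  op1 P1: load  L0 → I/S on L0; bus BusRd; mem=80
  op2 P1: load  L2 → I/S on L2; bus BusRd; mem=70
  op3 P1: store L1 := 58 → I/M on L1; bus BusRdX; mem=70
  op4 P0: load  L2 → S/S on L2; bus BusRd; mem=70
  op5 P1: store L2 := 25 → I/M on L2; bus BusRdX; mem=70
  op6 P0: load  L1 → S/S on L1; bus BusRd Flush; mem=58
  op7 P0: store L0 := 45 → M/I on L0; bus BusRdX; mem=80
  op8 P1: load  L2 → I/M on L2; bus (none); mem=70
  op9 P0: store L0 := 82 → M/I on L0; bus (none); mem=80
  op10 P0: load  L1 → S/S on L1; bus (none); mem=58
  op11 P1: load  L1 → S/S on L1; bus (none); mem=58
  op12 P0: load  L2 → S/S on L2; bus BusRd Flush; mem=25
  op13 P1: store L2 := 65 → I/M on L2; bus BusRdX; mem=25
  op14 P1: load  L1 → S/S on L1; bus (none); mem=58
  op15 P1: load  L2 → I/M on L2; bus (none); mem=25
  op16 P1: store L0 := 58 → I/M on L0; bus BusRdX Flush; mem=82
  op17 P1: load  L1 → S/S on L1; bus (none); mem=58
  op18 P1: load  L2 → I/M on L2; bus (none); mem=25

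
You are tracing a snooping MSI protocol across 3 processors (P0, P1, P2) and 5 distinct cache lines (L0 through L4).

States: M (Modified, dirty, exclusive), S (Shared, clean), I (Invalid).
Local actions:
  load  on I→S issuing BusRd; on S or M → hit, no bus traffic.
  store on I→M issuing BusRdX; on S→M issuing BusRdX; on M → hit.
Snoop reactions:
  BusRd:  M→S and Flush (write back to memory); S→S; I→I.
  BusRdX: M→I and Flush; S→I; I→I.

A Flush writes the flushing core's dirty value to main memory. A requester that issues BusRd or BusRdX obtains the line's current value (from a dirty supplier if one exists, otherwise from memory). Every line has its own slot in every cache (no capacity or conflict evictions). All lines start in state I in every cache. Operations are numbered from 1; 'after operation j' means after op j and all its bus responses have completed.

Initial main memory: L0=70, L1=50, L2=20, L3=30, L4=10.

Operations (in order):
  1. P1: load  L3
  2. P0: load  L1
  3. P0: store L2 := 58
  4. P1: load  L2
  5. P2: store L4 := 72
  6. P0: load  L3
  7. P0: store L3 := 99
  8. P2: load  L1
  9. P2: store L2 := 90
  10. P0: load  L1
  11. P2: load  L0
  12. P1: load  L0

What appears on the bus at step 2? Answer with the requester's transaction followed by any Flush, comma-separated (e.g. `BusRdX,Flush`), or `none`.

  op1 P1: load  L3 → I/S/I on L3; bus BusRd; mem=30
  op2 P0: load  L1 → S/I/I on L1; bus BusRd; mem=50
  op3 P0: store L2 := 58 → M/I/I on L2; bus BusRdX; mem=20
  op4 P1: load  L2 → S/S/I on L2; bus BusRd Flush; mem=58
  op5 P2: store L4 := 72 → I/I/M on L4; bus BusRdX; mem=10
  op6 P0: load  L3 → S/S/I on L3; bus BusRd; mem=30
  op7 P0: store L3 := 99 → M/I/I on L3; bus BusRdX; mem=30
  op8 P2: load  L1 → S/I/S on L1; bus BusRd; mem=50
  op9 P2: store L2 := 90 → I/I/M on L2; bus BusRdX; mem=58
  op10 P0: load  L1 → S/I/S on L1; bus (none); mem=50
  op11 P2: load  L0 → I/I/S on L0; bus BusRd; mem=70
  op12 P1: load  L0 → I/S/S on L0; bus BusRd; mem=70

bus = BusRd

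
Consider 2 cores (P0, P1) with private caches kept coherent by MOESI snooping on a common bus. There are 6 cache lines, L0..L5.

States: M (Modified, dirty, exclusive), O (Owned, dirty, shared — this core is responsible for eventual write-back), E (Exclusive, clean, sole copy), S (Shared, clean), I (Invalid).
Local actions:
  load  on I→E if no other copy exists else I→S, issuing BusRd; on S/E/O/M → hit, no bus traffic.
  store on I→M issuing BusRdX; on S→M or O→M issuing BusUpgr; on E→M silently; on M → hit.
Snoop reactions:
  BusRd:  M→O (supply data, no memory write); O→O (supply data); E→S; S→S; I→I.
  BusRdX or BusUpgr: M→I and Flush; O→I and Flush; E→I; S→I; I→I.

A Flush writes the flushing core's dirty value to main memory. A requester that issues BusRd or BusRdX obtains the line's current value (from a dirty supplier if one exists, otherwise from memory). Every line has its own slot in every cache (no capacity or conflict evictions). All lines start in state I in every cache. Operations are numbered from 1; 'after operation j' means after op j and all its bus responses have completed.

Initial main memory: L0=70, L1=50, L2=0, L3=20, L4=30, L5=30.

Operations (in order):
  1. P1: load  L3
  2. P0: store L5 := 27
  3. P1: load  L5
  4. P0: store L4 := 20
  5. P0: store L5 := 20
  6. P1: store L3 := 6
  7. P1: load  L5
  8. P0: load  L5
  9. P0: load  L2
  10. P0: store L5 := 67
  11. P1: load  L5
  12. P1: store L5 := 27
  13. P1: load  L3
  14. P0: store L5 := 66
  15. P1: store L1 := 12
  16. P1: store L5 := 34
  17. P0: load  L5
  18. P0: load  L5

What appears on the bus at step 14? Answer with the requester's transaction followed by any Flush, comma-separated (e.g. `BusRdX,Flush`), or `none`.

[1] P1: load  L3 | P0:I, P1:E(20) | bus: BusRd
[2] P0: store L5 := 27 | P0:M(27), P1:I | bus: BusRdX
[3] P1: load  L5 | P0:O(27), P1:S(27) | bus: BusRd
[4] P0: store L4 := 20 | P0:M(20), P1:I | bus: BusRdX
[5] P0: store L5 := 20 | P0:M(20), P1:I | bus: BusUpgr
[6] P1: store L3 := 6 | P0:I, P1:M(6) | bus: none
[7] P1: load  L5 | P0:O(20), P1:S(20) | bus: BusRd
[8] P0: load  L5 | P0:O(20), P1:S(20) | bus: none
[9] P0: load  L2 | P0:E(0), P1:I | bus: BusRd
[10] P0: store L5 := 67 | P0:M(67), P1:I | bus: BusUpgr
[11] P1: load  L5 | P0:O(67), P1:S(67) | bus: BusRd
[12] P1: store L5 := 27 | P0:I, P1:M(27) | bus: BusUpgr,Flush
[13] P1: load  L3 | P0:I, P1:M(6) | bus: none
[14] P0: store L5 := 66 | P0:M(66), P1:I | bus: BusRdX,Flush
[15] P1: store L1 := 12 | P0:I, P1:M(12) | bus: BusRdX
[16] P1: store L5 := 34 | P0:I, P1:M(34) | bus: BusRdX,Flush
[17] P0: load  L5 | P0:S(34), P1:O(34) | bus: BusRd
[18] P0: load  L5 | P0:S(34), P1:O(34) | bus: none

bus = BusRdX,Flush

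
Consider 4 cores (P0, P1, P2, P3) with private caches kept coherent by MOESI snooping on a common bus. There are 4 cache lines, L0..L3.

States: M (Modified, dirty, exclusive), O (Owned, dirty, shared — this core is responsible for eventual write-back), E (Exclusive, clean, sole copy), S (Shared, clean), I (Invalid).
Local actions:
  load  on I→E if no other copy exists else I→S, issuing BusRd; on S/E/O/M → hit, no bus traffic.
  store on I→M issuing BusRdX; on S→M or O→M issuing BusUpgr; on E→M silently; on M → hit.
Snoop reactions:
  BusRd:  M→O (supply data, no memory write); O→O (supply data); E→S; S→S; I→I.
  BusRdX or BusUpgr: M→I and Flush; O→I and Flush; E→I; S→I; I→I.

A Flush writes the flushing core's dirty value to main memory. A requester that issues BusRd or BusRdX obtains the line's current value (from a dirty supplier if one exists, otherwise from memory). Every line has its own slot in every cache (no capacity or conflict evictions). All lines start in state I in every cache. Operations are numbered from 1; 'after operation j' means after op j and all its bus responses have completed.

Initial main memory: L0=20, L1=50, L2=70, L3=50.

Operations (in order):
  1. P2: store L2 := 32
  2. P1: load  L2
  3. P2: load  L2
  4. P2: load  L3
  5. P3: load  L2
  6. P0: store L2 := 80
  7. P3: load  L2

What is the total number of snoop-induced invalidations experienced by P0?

invalidations = 0

step 1: P2: store L2 := 32  ⟶  IIMI  (L2)  txn=BusRdX  M[L2]=70
step 2: P1: load  L2  ⟶  ISOI  (L2)  txn=BusRd  M[L2]=70
step 3: P2: load  L2  ⟶  ISOI  (L2)  txn=∅  M[L2]=70
step 4: P2: load  L3  ⟶  IIEI  (L3)  txn=BusRd  M[L3]=50
step 5: P3: load  L2  ⟶  ISOS  (L2)  txn=BusRd  M[L2]=70
step 6: P0: store L2 := 80  ⟶  MIII  (L2)  txn=BusRdX+Flush  M[L2]=32
step 7: P3: load  L2  ⟶  OIIS  (L2)  txn=BusRd  M[L2]=32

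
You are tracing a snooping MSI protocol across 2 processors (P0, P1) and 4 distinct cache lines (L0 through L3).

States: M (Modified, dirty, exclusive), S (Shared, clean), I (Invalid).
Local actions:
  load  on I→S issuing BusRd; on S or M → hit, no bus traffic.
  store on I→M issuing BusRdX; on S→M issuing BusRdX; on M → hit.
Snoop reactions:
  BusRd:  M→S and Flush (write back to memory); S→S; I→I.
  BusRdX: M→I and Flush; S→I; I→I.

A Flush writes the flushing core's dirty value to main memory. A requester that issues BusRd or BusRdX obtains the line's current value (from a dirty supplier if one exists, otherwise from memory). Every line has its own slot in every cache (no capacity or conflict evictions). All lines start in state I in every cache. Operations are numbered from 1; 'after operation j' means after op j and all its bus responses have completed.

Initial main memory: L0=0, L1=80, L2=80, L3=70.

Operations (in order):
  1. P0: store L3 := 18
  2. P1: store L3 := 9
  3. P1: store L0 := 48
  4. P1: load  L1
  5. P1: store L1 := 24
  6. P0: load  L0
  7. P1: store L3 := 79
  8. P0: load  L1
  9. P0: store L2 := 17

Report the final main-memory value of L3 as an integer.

memory[L3] = 18

[1] P0: store L3 := 18 | P0:M(18), P1:I | bus: BusRdX
[2] P1: store L3 := 9 | P0:I, P1:M(9) | bus: BusRdX,Flush
[3] P1: store L0 := 48 | P0:I, P1:M(48) | bus: BusRdX
[4] P1: load  L1 | P0:I, P1:S(80) | bus: BusRd
[5] P1: store L1 := 24 | P0:I, P1:M(24) | bus: BusRdX
[6] P0: load  L0 | P0:S(48), P1:S(48) | bus: BusRd,Flush
[7] P1: store L3 := 79 | P0:I, P1:M(79) | bus: none
[8] P0: load  L1 | P0:S(24), P1:S(24) | bus: BusRd,Flush
[9] P0: store L2 := 17 | P0:M(17), P1:I | bus: BusRdX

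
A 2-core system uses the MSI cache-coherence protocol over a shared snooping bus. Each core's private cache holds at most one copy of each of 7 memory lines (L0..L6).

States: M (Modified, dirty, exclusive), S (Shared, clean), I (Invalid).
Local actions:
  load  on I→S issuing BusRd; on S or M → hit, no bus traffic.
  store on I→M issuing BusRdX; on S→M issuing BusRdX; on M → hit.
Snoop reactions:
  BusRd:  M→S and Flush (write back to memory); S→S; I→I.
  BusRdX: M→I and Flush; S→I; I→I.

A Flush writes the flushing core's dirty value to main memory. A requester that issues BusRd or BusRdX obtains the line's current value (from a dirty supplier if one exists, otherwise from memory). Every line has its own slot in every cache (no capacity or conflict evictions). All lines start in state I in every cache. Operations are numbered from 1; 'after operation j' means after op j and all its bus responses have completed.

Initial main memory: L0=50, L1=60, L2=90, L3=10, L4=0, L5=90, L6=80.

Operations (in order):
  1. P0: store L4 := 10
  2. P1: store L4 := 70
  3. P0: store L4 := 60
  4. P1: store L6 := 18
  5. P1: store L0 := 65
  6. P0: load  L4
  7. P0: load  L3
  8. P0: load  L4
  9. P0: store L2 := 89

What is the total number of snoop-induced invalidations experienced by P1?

1. P0: store L4 := 10  bus=[BusRdX]  L4: P0=M P1=I  mem[L4]=0
2. P1: store L4 := 70  bus=[BusRdX,Flush]  L4: P0=I P1=M  mem[L4]=10
3. P0: store L4 := 60  bus=[BusRdX,Flush]  L4: P0=M P1=I  mem[L4]=70
4. P1: store L6 := 18  bus=[BusRdX]  L6: P0=I P1=M  mem[L6]=80
5. P1: store L0 := 65  bus=[BusRdX]  L0: P0=I P1=M  mem[L0]=50
6. P0: load  L4  bus=[-]  L4: P0=M P1=I  mem[L4]=70
7. P0: load  L3  bus=[BusRd]  L3: P0=S P1=I  mem[L3]=10
8. P0: load  L4  bus=[-]  L4: P0=M P1=I  mem[L4]=70
9. P0: store L2 := 89  bus=[BusRdX]  L2: P0=M P1=I  mem[L2]=90

invalidations = 1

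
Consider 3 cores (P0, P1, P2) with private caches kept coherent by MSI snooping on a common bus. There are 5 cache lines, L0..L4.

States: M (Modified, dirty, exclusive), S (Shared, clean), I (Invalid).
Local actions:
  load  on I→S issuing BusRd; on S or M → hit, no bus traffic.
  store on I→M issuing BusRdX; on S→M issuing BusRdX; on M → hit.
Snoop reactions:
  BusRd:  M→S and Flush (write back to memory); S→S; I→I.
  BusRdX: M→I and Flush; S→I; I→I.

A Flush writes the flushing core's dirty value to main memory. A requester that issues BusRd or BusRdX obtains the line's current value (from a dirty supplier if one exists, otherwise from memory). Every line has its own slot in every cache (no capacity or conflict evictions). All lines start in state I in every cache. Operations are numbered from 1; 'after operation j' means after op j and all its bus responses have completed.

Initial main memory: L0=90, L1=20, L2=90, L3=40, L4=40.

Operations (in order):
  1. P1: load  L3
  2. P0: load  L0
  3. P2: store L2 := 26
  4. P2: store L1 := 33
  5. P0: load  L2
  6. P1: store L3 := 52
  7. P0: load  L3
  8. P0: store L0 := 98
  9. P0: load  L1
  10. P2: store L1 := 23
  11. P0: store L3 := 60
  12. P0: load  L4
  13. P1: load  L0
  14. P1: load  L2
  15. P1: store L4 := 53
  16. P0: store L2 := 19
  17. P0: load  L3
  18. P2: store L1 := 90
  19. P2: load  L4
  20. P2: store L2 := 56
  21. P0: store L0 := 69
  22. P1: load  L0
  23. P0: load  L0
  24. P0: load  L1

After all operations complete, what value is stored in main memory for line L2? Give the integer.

memory[L2] = 19

step 1: P1: load  L3  ⟶  ISI  (L3)  txn=BusRd  M[L3]=40
step 2: P0: load  L0  ⟶  SII  (L0)  txn=BusRd  M[L0]=90
step 3: P2: store L2 := 26  ⟶  IIM  (L2)  txn=BusRdX  M[L2]=90
step 4: P2: store L1 := 33  ⟶  IIM  (L1)  txn=BusRdX  M[L1]=20
step 5: P0: load  L2  ⟶  SIS  (L2)  txn=BusRd+Flush  M[L2]=26
step 6: P1: store L3 := 52  ⟶  IMI  (L3)  txn=BusRdX  M[L3]=40
step 7: P0: load  L3  ⟶  SSI  (L3)  txn=BusRd+Flush  M[L3]=52
step 8: P0: store L0 := 98  ⟶  MII  (L0)  txn=BusRdX  M[L0]=90
step 9: P0: load  L1  ⟶  SIS  (L1)  txn=BusRd+Flush  M[L1]=33
step 10: P2: store L1 := 23  ⟶  IIM  (L1)  txn=BusRdX  M[L1]=33
step 11: P0: store L3 := 60  ⟶  MII  (L3)  txn=BusRdX  M[L3]=52
step 12: P0: load  L4  ⟶  SII  (L4)  txn=BusRd  M[L4]=40
step 13: P1: load  L0  ⟶  SSI  (L0)  txn=BusRd+Flush  M[L0]=98
step 14: P1: load  L2  ⟶  SSS  (L2)  txn=BusRd  M[L2]=26
step 15: P1: store L4 := 53  ⟶  IMI  (L4)  txn=BusRdX  M[L4]=40
step 16: P0: store L2 := 19  ⟶  MII  (L2)  txn=BusRdX  M[L2]=26
step 17: P0: load  L3  ⟶  MII  (L3)  txn=∅  M[L3]=52
step 18: P2: store L1 := 90  ⟶  IIM  (L1)  txn=∅  M[L1]=33
step 19: P2: load  L4  ⟶  ISS  (L4)  txn=BusRd+Flush  M[L4]=53
step 20: P2: store L2 := 56  ⟶  IIM  (L2)  txn=BusRdX+Flush  M[L2]=19
step 21: P0: store L0 := 69  ⟶  MII  (L0)  txn=BusRdX  M[L0]=98
step 22: P1: load  L0  ⟶  SSI  (L0)  txn=BusRd+Flush  M[L0]=69
step 23: P0: load  L0  ⟶  SSI  (L0)  txn=∅  M[L0]=69
step 24: P0: load  L1  ⟶  SIS  (L1)  txn=BusRd+Flush  M[L1]=90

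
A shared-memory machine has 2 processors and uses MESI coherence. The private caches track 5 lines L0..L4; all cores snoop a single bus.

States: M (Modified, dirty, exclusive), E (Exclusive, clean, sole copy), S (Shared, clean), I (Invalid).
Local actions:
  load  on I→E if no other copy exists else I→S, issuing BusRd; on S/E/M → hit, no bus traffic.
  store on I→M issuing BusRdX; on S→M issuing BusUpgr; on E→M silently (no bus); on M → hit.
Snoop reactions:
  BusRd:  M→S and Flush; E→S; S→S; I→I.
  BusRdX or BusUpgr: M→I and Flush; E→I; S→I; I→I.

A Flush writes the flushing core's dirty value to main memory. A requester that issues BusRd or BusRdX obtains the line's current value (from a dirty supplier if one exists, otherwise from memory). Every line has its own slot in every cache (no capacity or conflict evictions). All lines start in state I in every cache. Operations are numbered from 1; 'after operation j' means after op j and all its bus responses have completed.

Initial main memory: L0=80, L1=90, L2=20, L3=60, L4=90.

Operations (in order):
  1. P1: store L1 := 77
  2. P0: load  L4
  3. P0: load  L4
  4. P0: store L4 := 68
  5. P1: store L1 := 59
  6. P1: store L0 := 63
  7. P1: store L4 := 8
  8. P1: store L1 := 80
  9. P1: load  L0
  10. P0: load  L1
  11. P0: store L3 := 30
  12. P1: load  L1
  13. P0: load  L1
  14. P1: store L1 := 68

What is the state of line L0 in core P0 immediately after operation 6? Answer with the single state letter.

state = I

  op1 P1: store L1 := 77 → I/M on L1; bus BusRdX; mem=90
  op2 P0: load  L4 → E/I on L4; bus BusRd; mem=90
  op3 P0: load  L4 → E/I on L4; bus (none); mem=90
  op4 P0: store L4 := 68 → M/I on L4; bus (none); mem=90
  op5 P1: store L1 := 59 → I/M on L1; bus (none); mem=90
  op6 P1: store L0 := 63 → I/M on L0; bus BusRdX; mem=80
  op7 P1: store L4 := 8 → I/M on L4; bus BusRdX Flush; mem=68
  op8 P1: store L1 := 80 → I/M on L1; bus (none); mem=90
  op9 P1: load  L0 → I/M on L0; bus (none); mem=80
  op10 P0: load  L1 → S/S on L1; bus BusRd Flush; mem=80
  op11 P0: store L3 := 30 → M/I on L3; bus BusRdX; mem=60
  op12 P1: load  L1 → S/S on L1; bus (none); mem=80
  op13 P0: load  L1 → S/S on L1; bus (none); mem=80
  op14 P1: store L1 := 68 → I/M on L1; bus BusUpgr; mem=80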